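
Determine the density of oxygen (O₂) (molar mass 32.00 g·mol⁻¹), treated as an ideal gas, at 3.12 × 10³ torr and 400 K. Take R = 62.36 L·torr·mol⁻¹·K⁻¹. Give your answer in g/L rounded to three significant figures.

ρ ≈ 4.00 g/L

ρ = PM/(RT) = (3.12e+03 × 32.00) / (62.36 × 400.0)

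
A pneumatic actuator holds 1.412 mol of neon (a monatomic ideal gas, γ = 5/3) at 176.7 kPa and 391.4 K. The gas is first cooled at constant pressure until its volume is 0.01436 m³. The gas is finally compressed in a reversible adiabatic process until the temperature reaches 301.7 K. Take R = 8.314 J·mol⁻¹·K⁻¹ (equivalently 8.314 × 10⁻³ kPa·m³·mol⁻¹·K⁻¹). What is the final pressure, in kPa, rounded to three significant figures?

From PV = nRT: V₁ = nRT₁/P₁ = 0.02600 m³.
P constant ⇒ V ∝ T: P₂ = P₁; T₂ = T₁·(V₂/V₁) = 216.1 K.
Adiabatic (γ = 5/3), T V^(γ−1) and P V^γ constant: P₃ = P₂·(T₃/T₂)^(γ/(γ−1)) = 406.7 kPa; V₃ = V₂·(T₂/T₃)^(1/(γ−1)) = 0.008708 m³.

P₃ ≈ 407 kPa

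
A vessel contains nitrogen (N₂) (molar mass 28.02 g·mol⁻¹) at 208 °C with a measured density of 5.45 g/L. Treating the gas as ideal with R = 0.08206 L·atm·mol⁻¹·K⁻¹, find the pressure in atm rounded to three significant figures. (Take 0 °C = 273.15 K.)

ρ = PM/(RT) ⇒ P = ρRT/M = (5.45 × 0.08206 × 481.1) / 28.02

P ≈ 7.68 atm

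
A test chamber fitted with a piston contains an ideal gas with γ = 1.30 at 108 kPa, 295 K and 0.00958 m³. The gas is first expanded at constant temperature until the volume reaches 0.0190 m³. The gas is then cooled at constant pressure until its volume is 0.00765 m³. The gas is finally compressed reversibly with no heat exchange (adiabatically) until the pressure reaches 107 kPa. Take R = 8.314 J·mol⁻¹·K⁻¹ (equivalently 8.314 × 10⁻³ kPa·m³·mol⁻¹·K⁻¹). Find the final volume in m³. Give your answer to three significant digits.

V₄ ≈ 0.00455 m³

T constant ⇒ Boyle's law P V = const: T₂ = T₁; P₂ = P₁·(V₁/V₂) = 54.45 kPa.
Isobaric, so V/T is constant: P₃ = P₂; T₃ = T₂·(V₃/V₂) = 118.8 K.
Adiabatic (γ = 1.30), T V^(γ−1) and P V^γ constant: T₄ = T₃·(P₄/P₃)^((γ−1)/γ) = 138.8 K; V₄ = V₃·(P₃/P₄)^(1/γ) = 0.004550 m³.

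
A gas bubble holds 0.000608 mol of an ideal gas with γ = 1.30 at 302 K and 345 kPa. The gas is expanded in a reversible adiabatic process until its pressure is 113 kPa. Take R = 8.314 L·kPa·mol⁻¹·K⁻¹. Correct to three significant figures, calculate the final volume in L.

From PV = nRT: V₁ = nRT₁/P₁ = 0.004425 L.
Adiabatic (γ = 1.30), T V^(γ−1) and P V^γ constant: T₂ = T₁·(P₂/P₁)^((γ−1)/γ) = 233.4 K; V₂ = V₁·(P₁/P₂)^(1/γ) = 0.01044 L.

V₂ ≈ 0.0104 L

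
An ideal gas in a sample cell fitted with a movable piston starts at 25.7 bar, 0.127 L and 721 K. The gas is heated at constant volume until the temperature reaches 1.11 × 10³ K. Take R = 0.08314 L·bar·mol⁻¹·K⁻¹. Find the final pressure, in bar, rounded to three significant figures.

V constant ⇒ P ∝ T: V₂ = V₁; P₂ = P₁·(T₂/T₁) = 39.57 bar.

P₂ ≈ 39.6 bar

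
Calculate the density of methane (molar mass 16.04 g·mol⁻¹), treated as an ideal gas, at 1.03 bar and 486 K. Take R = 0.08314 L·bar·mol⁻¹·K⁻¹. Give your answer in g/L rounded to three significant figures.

ρ ≈ 0.409 g/L

ρ = PM/(RT) = (1.03 × 16.04) / (0.08314 × 486.0)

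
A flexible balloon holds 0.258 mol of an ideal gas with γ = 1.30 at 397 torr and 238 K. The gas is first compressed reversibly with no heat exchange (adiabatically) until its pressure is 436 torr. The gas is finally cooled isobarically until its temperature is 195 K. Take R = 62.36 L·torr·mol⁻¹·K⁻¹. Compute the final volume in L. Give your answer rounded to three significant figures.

V₃ ≈ 7.20 L

From PV = nRT: V₁ = nRT₁/P₁ = 9.645 L.
Adiabatic (γ = 1.30), T V^(γ−1) and P V^γ constant: T₂ = T₁·(P₂/P₁)^((γ−1)/γ) = 243.2 K; V₂ = V₁·(P₁/P₂)^(1/γ) = 8.974 L.
P constant ⇒ V ∝ T: P₃ = P₂; V₃ = V₂·(T₃/T₂) = 7.196 L.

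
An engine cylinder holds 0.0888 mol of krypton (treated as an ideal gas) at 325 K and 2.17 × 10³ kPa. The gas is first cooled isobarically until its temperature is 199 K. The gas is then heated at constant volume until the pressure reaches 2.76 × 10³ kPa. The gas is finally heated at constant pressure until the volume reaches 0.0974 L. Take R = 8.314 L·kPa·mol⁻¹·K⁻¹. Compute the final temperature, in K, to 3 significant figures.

T₄ ≈ 364 K

From PV = nRT: V₁ = nRT₁/P₁ = 0.1106 L.
Isobaric, so V/T is constant: P₂ = P₁; V₂ = V₁·(T₂/T₁) = 0.06770 L.
Isochoric, so P/T is constant: V₃ = V₂; T₃ = T₂·(P₃/P₂) = 253.1 K.
Isobaric, so V/T is constant: P₄ = P₃; T₄ = T₃·(V₄/V₃) = 364.1 K.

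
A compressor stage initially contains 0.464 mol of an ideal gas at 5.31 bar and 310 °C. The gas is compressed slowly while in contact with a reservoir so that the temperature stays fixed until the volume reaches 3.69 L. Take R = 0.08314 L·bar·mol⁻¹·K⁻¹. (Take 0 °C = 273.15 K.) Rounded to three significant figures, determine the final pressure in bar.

Convert: T₁ = 583.1 K.
From PV = nRT: V₁ = nRT₁/P₁ = 4.237 L.
Isothermal, so P V is constant: T₂ = T₁; P₂ = P₁·(V₁/V₂) = 6.097 bar.

P₂ ≈ 6.10 bar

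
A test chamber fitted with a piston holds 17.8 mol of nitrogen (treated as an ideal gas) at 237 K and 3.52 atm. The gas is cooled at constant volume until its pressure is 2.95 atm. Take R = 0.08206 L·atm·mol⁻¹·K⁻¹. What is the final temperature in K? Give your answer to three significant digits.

T₂ ≈ 199 K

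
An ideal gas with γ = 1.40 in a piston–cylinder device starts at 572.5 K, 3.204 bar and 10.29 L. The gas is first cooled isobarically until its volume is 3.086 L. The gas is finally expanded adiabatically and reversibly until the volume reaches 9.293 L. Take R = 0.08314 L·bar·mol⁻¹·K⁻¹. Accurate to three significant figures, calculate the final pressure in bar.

P₃ ≈ 0.685 bar

P constant ⇒ V ∝ T: P₂ = P₁; T₂ = T₁·(V₂/V₁) = 171.7 K.
Adiabatic (γ = 1.40), T V^(γ−1) and P V^γ constant: T₃ = T₂·(V₂/V₃)^(γ−1) = 110.5 K; P₃ = P₂·(V₂/V₃)^γ = 0.6846 bar.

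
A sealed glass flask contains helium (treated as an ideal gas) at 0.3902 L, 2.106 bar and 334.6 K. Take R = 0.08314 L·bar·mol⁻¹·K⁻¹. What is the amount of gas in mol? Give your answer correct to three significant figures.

n ≈ 0.0295 mol

PV = nRT ⇒ n = PV/(RT) = (2.106 × 0.3902) / (0.08314 × 334.6)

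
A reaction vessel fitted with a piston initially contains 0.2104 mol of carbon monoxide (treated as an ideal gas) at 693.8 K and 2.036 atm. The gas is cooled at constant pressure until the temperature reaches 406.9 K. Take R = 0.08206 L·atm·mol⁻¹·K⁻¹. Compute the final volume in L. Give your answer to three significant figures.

V₂ ≈ 3.45 L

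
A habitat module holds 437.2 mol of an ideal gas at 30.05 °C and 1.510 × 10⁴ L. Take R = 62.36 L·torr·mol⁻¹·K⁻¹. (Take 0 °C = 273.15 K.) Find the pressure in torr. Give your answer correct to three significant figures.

Convert: T = 303.20 K.
PV = nRT ⇒ P = nRT/V = (437.2 × 62.36 × 303.20) / 1.510e+04

P ≈ 547 torr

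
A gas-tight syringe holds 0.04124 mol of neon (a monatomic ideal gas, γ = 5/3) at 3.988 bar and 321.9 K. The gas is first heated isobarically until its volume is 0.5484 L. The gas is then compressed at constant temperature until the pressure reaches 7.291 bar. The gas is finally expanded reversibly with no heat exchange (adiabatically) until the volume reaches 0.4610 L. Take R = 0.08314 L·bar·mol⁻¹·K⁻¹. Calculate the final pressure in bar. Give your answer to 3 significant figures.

From PV = nRT: V₁ = nRT₁/P₁ = 0.2768 L.
P constant ⇒ V ∝ T: P₂ = P₁; T₂ = T₁·(V₂/V₁) = 637.9 K.
Isothermal, so P V is constant: T₃ = T₂; V₃ = V₂·(P₂/P₃) = 0.3000 L.
Reversible adiabatic, γ = 5/3: T₄ = T₃·(V₃/V₄)^(γ−1) = 479.0 K; P₄ = P₃·(V₃/V₄)^γ = 3.562 bar.

P₄ ≈ 3.56 bar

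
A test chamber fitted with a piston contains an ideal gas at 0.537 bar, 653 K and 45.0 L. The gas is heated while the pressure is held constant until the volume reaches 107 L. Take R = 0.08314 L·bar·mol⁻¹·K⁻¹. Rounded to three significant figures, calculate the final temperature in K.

T₂ ≈ 1.55e+03 K

Isobaric, so V/T is constant: P₂ = P₁; T₂ = T₁·(V₂/V₁) = 1553 K.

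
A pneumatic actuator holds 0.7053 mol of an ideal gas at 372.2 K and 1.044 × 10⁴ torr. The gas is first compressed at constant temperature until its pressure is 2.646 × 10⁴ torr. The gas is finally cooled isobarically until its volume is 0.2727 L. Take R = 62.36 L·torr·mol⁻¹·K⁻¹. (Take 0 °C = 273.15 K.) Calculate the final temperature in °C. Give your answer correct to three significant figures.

From PV = nRT: V₁ = nRT₁/P₁ = 1.568 L.
Isothermal, so P V is constant: T₂ = T₁; V₂ = V₁·(P₁/P₂) = 0.6187 L.
Isobaric, so V/T is constant: P₃ = P₂; T₃ = T₂·(V₃/V₂) = 164.1 K.

T₃ ≈ -109 °C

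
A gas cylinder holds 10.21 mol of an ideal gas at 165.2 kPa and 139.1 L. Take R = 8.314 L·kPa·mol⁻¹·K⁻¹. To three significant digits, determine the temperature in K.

T ≈ 271 K

PV = nRT ⇒ T = PV/(nR) = (165.2 × 139.1) / (10.21 × 8.314)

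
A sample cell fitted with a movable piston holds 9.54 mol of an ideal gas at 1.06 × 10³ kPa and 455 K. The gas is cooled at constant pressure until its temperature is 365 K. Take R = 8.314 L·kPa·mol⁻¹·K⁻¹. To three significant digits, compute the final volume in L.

V₂ ≈ 27.3 L

From PV = nRT: V₁ = nRT₁/P₁ = 34.05 L.
Isobaric, so V/T is constant: P₂ = P₁; V₂ = V₁·(T₂/T₁) = 27.31 L.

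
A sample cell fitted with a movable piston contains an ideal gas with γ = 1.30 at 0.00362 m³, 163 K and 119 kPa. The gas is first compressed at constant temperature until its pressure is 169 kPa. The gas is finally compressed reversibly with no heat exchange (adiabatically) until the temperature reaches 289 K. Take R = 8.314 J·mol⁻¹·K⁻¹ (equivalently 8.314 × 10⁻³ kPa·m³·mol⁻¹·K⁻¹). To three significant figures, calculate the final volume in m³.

T constant ⇒ Boyle's law P V = const: T₂ = T₁; V₂ = V₁·(P₁/P₂) = 0.002549 m³.
Reversible adiabatic, γ = 1.30: P₃ = P₂·(T₃/T₂)^(γ/(γ−1)) = 2021 kPa; V₃ = V₂·(T₂/T₃)^(1/(γ−1)) = 0.0003779 m³.

V₃ ≈ 0.000378 m³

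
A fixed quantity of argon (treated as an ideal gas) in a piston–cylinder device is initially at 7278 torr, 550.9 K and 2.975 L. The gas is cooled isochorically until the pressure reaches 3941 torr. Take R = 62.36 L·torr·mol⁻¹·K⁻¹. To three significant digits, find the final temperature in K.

T₂ ≈ 298 K

Isochoric, so P/T is constant: V₂ = V₁; T₂ = T₁·(P₂/P₁) = 298.3 K.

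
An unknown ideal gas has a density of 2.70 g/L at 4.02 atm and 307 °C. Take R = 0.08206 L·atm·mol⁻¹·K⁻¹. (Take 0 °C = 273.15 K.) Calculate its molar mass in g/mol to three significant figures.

ρ = PM/(RT) ⇒ M = ρRT/P = (2.70 × 0.08206 × 580.1) / 4.02

M ≈ 32.0 g/mol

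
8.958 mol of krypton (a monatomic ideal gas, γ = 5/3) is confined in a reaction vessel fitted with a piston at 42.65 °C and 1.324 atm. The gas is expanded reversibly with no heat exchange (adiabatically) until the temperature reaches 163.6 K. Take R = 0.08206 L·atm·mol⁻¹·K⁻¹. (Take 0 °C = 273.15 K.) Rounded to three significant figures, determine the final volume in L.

V₂ ≈ 470 L

Convert: T₁ = 315.8 K.
From PV = nRT: V₁ = nRT₁/P₁ = 175.3 L.
Adiabatic (γ = 5/3), T V^(γ−1) and P V^γ constant: P₂ = P₁·(T₂/T₁)^(γ/(γ−1)) = 0.2558 atm; V₂ = V₁·(T₁/T₂)^(1/(γ−1)) = 470.2 L.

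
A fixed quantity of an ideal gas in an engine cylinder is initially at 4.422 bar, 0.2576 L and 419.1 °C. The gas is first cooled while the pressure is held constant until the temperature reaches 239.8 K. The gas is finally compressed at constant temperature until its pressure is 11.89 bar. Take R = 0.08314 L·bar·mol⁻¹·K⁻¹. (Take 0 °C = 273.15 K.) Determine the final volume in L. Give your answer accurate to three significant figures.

V₃ ≈ 0.0332 L

Convert: T₁ = 692.2 K.
Isobaric, so V/T is constant: P₂ = P₁; V₂ = V₁·(T₂/T₁) = 0.08923 L.
T constant ⇒ Boyle's law P V = const: T₃ = T₂; V₃ = V₂·(P₂/P₃) = 0.03319 L.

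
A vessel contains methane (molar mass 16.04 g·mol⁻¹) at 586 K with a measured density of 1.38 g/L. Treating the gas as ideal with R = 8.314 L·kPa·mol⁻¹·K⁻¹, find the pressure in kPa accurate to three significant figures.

ρ = PM/(RT) ⇒ P = ρRT/M = (1.38 × 8.314 × 586.0) / 16.04

P ≈ 419 kPa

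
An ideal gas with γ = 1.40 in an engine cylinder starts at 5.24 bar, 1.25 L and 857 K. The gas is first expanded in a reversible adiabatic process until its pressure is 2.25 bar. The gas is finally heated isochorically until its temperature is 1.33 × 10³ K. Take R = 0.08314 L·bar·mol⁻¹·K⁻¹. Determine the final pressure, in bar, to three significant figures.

Reversible adiabatic, γ = 1.40: T₂ = T₁·(P₂/P₁)^((γ−1)/γ) = 673.1 K; V₂ = V₁·(P₁/P₂)^(1/γ) = 2.286 L.
Isochoric, so P/T is constant: V₃ = V₂; P₃ = P₂·(T₃/T₂) = 4.446 bar.

P₃ ≈ 4.45 bar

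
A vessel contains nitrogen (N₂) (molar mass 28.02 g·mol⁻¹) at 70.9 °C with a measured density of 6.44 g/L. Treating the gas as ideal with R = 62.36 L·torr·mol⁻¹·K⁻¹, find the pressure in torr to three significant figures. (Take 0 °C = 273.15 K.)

ρ = PM/(RT) ⇒ P = ρRT/M = (6.44 × 62.36 × 344.0) / 28.02

P ≈ 4.93e+03 torr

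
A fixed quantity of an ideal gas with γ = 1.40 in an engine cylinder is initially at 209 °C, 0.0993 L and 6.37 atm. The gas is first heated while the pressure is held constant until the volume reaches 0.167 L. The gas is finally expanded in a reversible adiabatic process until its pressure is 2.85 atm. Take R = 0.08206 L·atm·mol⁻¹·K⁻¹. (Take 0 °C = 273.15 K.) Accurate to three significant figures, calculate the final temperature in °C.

T₃ ≈ 371 °C

Convert: T₁ = 482.1 K.
P constant ⇒ V ∝ T: P₂ = P₁; T₂ = T₁·(V₂/V₁) = 810.9 K.
Reversible adiabatic, γ = 1.40: T₃ = T₂·(P₃/P₂)^((γ−1)/γ) = 644.4 K; V₃ = V₂·(P₂/P₃)^(1/γ) = 0.2966 L.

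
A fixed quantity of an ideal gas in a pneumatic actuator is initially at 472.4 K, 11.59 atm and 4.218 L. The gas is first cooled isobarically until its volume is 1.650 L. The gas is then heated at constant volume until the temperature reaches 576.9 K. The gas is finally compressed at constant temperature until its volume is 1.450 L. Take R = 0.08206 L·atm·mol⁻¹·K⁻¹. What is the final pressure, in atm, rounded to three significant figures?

P constant ⇒ V ∝ T: P₂ = P₁; T₂ = T₁·(V₂/V₁) = 184.8 K.
V constant ⇒ P ∝ T: V₃ = V₂; P₃ = P₂·(T₃/T₂) = 36.18 atm.
T constant ⇒ Boyle's law P V = const: T₄ = T₃; P₄ = P₃·(V₃/V₄) = 41.17 atm.

P₄ ≈ 41.2 atm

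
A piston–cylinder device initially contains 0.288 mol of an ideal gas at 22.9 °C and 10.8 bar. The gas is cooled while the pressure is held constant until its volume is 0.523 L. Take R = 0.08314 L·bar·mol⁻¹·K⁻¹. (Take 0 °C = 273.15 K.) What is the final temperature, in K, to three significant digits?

Convert: T₁ = 296.0 K.
From PV = nRT: V₁ = nRT₁/P₁ = 0.6564 L.
P constant ⇒ V ∝ T: P₂ = P₁; T₂ = T₁·(V₂/V₁) = 235.9 K.

T₂ ≈ 236 K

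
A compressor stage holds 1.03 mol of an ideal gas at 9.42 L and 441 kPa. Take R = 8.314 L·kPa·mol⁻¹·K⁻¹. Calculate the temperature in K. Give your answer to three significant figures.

T ≈ 485 K

PV = nRT ⇒ T = PV/(nR) = (441 × 9.42) / (1.03 × 8.314)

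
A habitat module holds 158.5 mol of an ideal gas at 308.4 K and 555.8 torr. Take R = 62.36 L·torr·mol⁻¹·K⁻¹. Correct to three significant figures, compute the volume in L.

PV = nRT ⇒ V = nRT/P = (158.5 × 62.36 × 308.4) / 555.8

V ≈ 5.48e+03 L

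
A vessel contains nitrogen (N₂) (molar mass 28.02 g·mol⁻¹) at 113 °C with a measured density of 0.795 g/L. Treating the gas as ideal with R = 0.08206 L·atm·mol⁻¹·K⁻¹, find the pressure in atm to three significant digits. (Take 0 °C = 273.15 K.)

P ≈ 0.899 atm

ρ = PM/(RT) ⇒ P = ρRT/M = (0.795 × 0.08206 × 386.1) / 28.02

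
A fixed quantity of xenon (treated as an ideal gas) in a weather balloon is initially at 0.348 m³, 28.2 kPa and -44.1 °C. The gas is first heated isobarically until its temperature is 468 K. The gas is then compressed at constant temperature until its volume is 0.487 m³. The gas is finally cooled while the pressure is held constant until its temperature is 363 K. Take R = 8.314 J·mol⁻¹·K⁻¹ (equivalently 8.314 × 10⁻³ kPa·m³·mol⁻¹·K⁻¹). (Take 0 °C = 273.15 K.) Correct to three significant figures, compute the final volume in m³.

Convert: T₁ = 229.0 K.
Isobaric, so V/T is constant: P₂ = P₁; V₂ = V₁·(T₂/T₁) = 0.7110 m³.
Isothermal, so P V is constant: T₃ = T₂; P₃ = P₂·(V₂/V₃) = 41.17 kPa.
Isobaric, so V/T is constant: P₄ = P₃; V₄ = V₃·(T₄/T₃) = 0.3777 m³.

V₄ ≈ 0.378 m³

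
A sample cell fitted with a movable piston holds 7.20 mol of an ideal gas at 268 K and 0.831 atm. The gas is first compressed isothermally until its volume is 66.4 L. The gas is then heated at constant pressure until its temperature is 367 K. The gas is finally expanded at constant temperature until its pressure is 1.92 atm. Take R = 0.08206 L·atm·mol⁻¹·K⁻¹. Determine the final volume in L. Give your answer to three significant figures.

V₄ ≈ 113 L

From PV = nRT: V₁ = nRT₁/P₁ = 190.5 L.
Isothermal, so P V is constant: T₂ = T₁; P₂ = P₁·(V₁/V₂) = 2.385 atm.
P constant ⇒ V ∝ T: P₃ = P₂; V₃ = V₂·(T₃/T₂) = 90.93 L.
T constant ⇒ Boyle's law P V = const: T₄ = T₃; V₄ = V₃·(P₃/P₄) = 112.9 L.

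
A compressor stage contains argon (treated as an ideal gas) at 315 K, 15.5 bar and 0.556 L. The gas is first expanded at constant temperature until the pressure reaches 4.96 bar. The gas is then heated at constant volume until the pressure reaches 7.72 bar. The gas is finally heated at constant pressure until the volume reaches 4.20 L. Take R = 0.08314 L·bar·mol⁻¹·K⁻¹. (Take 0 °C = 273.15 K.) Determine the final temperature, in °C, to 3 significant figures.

T₄ ≈ 912 °C

T constant ⇒ Boyle's law P V = const: T₂ = T₁; V₂ = V₁·(P₁/P₂) = 1.738 L.
V constant ⇒ P ∝ T: V₃ = V₂; T₃ = T₂·(P₃/P₂) = 490.3 K.
P constant ⇒ V ∝ T: P₄ = P₃; T₄ = T₃·(V₄/V₃) = 1185 K.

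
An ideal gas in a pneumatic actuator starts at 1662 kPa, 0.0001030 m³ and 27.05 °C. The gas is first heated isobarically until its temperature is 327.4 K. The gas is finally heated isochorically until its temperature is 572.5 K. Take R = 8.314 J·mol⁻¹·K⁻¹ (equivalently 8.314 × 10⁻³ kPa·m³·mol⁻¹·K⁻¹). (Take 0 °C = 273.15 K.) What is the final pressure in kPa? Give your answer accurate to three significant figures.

Convert: T₁ = 300.2 K.
Isobaric, so V/T is constant: P₂ = P₁; V₂ = V₁·(T₂/T₁) = 0.0001123 m³.
Isochoric, so P/T is constant: V₃ = V₂; P₃ = P₂·(T₃/T₂) = 2906 kPa.

P₃ ≈ 2.91e+03 kPa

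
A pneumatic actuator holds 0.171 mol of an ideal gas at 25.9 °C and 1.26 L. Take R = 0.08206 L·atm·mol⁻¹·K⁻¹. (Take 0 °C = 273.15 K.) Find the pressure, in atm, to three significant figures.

P ≈ 3.33 atm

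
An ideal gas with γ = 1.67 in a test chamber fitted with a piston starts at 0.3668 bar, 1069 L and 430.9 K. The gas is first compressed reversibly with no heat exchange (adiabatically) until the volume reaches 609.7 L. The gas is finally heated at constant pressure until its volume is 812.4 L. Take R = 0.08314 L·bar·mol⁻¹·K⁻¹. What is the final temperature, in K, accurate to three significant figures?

T₃ ≈ 836 K

Adiabatic (γ = 1.67), T V^(γ−1) and P V^γ constant: T₂ = T₁·(V₁/V₂)^(γ−1) = 627.7 K; P₂ = P₁·(V₁/V₂)^γ = 0.9369 bar.
P constant ⇒ V ∝ T: P₃ = P₂; T₃ = T₂·(V₃/V₂) = 836.4 K.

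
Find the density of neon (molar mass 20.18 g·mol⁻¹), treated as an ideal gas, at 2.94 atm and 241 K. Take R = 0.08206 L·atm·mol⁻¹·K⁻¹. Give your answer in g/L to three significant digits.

ρ ≈ 3.00 g/L

ρ = PM/(RT) = (2.94 × 20.18) / (0.08206 × 241.0)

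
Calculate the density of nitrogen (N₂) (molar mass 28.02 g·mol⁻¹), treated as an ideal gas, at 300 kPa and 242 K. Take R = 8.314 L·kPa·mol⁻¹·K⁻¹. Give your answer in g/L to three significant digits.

ρ = PM/(RT) = (300 × 28.02) / (8.314 × 242.0)

ρ ≈ 4.18 g/L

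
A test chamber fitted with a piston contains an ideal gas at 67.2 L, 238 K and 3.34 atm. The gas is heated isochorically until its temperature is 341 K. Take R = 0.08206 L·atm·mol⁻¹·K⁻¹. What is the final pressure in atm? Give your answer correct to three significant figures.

P₂ ≈ 4.79 atm

V constant ⇒ P ∝ T: V₂ = V₁; P₂ = P₁·(T₂/T₁) = 4.785 atm.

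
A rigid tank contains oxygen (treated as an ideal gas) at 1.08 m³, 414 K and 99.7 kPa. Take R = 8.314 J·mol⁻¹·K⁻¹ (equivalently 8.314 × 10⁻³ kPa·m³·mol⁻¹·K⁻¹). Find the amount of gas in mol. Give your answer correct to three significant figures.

PV = nRT ⇒ n = PV/(RT) = (99.7 × 1.08) / (8.314 × 10⁻³ × 414)

n ≈ 31.3 mol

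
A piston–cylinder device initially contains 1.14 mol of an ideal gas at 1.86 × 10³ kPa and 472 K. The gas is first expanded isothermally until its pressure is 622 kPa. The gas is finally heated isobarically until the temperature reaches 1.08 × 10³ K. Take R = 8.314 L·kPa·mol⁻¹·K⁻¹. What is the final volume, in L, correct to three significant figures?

From PV = nRT: V₁ = nRT₁/P₁ = 2.405 L.
T constant ⇒ Boyle's law P V = const: T₂ = T₁; V₂ = V₁·(P₁/P₂) = 7.192 L.
P constant ⇒ V ∝ T: P₃ = P₂; V₃ = V₂·(T₃/T₂) = 16.46 L.

V₃ ≈ 16.5 L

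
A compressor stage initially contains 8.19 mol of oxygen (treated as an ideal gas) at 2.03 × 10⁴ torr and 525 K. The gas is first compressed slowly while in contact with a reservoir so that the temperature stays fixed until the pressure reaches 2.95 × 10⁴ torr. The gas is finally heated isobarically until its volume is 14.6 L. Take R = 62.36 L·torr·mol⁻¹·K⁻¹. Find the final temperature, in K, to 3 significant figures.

T₃ ≈ 843 K

From PV = nRT: V₁ = nRT₁/P₁ = 13.21 L.
T constant ⇒ Boyle's law P V = const: T₂ = T₁; V₂ = V₁·(P₁/P₂) = 9.089 L.
Isobaric, so V/T is constant: P₃ = P₂; T₃ = T₂·(V₃/V₂) = 843.3 K.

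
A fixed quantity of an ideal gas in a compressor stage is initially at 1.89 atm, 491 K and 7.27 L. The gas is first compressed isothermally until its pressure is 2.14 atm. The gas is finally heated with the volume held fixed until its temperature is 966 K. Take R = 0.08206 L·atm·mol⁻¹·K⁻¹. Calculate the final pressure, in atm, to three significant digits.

P₃ ≈ 4.21 atm

Isothermal, so P V is constant: T₂ = T₁; V₂ = V₁·(P₁/P₂) = 6.421 L.
V constant ⇒ P ∝ T: V₃ = V₂; P₃ = P₂·(T₃/T₂) = 4.210 atm.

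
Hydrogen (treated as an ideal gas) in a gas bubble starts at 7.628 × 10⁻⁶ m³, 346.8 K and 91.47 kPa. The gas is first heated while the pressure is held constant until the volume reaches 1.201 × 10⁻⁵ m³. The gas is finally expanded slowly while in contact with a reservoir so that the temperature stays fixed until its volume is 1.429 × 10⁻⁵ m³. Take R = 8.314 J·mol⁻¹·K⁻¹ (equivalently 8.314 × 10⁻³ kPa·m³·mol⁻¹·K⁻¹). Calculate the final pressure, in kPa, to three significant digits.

P constant ⇒ V ∝ T: P₂ = P₁; T₂ = T₁·(V₂/V₁) = 546.0 K.
Isothermal, so P V is constant: T₃ = T₂; P₃ = P₂·(V₂/V₃) = 76.88 kPa.

P₃ ≈ 76.9 kPa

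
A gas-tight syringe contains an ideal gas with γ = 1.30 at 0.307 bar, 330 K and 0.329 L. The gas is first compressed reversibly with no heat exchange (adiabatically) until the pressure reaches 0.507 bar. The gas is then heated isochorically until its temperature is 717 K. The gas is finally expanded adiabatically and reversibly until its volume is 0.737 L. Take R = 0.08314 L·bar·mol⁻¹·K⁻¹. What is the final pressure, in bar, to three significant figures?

P₄ ≈ 0.208 bar

Adiabatic (γ = 1.30), T V^(γ−1) and P V^γ constant: T₂ = T₁·(P₂/P₁)^((γ−1)/γ) = 370.5 K; V₂ = V₁·(P₁/P₂)^(1/γ) = 0.2237 L.
V constant ⇒ P ∝ T: V₃ = V₂; P₃ = P₂·(T₃/T₂) = 0.9812 bar.
Adiabatic (γ = 1.30), T V^(γ−1) and P V^γ constant: T₄ = T₃·(V₃/V₄)^(γ−1) = 501.4 K; P₄ = P₃·(V₃/V₄)^γ = 0.2082 bar.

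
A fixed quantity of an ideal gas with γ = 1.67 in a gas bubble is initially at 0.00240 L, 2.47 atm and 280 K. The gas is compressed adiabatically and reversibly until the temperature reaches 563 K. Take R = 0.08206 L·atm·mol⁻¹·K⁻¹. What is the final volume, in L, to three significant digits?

Adiabatic (γ = 1.67), T V^(γ−1) and P V^γ constant: P₂ = P₁·(T₂/T₁)^(γ/(γ−1)) = 14.09 atm; V₂ = V₁·(T₁/T₂)^(1/(γ−1)) = 0.0008462 L.

V₂ ≈ 0.000846 L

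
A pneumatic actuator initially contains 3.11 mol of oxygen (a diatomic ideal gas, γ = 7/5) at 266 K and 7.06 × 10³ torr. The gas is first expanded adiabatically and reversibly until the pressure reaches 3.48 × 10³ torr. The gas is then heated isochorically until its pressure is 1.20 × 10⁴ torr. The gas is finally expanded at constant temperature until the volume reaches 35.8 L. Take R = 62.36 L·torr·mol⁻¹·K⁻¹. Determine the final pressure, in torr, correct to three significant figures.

From PV = nRT: V₁ = nRT₁/P₁ = 7.307 L.
Adiabatic (γ = 7/5), T V^(γ−1) and P V^γ constant: T₂ = T₁·(P₂/P₁)^((γ−1)/γ) = 217.3 K; V₂ = V₁·(P₁/P₂)^(1/γ) = 12.11 L.
V constant ⇒ P ∝ T: V₃ = V₂; T₃ = T₂·(P₃/P₂) = 749.4 K.
Isothermal, so P V is constant: T₄ = T₃; P₄ = P₃·(V₃/V₄) = 4060 torr.

P₄ ≈ 4.06e+03 torr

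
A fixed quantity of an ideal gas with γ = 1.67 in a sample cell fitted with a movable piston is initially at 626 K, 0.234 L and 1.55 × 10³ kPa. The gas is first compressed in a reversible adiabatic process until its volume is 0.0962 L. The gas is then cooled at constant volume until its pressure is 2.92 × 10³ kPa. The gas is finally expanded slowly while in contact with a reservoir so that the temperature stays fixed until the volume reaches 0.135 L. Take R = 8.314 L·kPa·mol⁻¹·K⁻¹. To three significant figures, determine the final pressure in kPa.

P₄ ≈ 2.08e+03 kPa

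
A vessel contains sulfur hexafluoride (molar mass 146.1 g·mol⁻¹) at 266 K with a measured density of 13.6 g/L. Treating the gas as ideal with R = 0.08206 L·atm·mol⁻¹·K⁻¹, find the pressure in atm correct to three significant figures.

ρ = PM/(RT) ⇒ P = ρRT/M = (13.6 × 0.08206 × 266.0) / 146.1

P ≈ 2.03 atm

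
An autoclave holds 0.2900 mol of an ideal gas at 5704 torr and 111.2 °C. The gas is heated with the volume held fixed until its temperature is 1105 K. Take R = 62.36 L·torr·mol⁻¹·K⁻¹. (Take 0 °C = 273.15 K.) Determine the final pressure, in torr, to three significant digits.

P₂ ≈ 1.64e+04 torr

Convert: T₁ = 384.3 K.
From PV = nRT: V₁ = nRT₁/P₁ = 1.219 L.
V constant ⇒ P ∝ T: V₂ = V₁; P₂ = P₁·(T₂/T₁) = 1.640e+04 torr.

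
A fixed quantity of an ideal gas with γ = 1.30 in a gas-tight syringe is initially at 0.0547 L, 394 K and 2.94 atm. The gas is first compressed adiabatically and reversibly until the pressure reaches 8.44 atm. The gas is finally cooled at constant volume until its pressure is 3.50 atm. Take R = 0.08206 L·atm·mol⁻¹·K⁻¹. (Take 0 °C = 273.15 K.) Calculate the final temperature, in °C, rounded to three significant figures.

Adiabatic (γ = 1.30), T V^(γ−1) and P V^γ constant: T₂ = T₁·(P₂/P₁)^((γ−1)/γ) = 502.6 K; V₂ = V₁·(P₁/P₂)^(1/γ) = 0.02430 L.
Isochoric, so P/T is constant: V₃ = V₂; T₃ = T₂·(P₃/P₂) = 208.4 K.

T₃ ≈ -64.7 °C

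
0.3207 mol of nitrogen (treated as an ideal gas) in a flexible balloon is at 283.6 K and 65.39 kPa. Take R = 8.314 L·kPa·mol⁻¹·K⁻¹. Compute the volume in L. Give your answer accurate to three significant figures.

PV = nRT ⇒ V = nRT/P = (0.3207 × 8.314 × 283.6) / 65.39

V ≈ 11.6 L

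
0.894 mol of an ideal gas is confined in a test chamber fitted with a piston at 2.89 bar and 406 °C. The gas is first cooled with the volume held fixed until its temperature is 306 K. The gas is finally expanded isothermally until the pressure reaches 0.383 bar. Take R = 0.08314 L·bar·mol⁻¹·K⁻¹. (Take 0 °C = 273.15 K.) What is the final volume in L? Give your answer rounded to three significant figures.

V₃ ≈ 59.4 L

Convert: T₁ = 679.1 K.
From PV = nRT: V₁ = nRT₁/P₁ = 17.47 L.
V constant ⇒ P ∝ T: V₂ = V₁; P₂ = P₁·(T₂/T₁) = 1.302 bar.
T constant ⇒ Boyle's law P V = const: T₃ = T₂; V₃ = V₂·(P₂/P₃) = 59.38 L.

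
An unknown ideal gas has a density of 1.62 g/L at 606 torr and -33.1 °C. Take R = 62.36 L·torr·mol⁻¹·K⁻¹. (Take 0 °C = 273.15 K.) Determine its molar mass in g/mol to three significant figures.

ρ = PM/(RT) ⇒ M = ρRT/P = (1.62 × 62.36 × 240.0) / 606

M ≈ 40.0 g/mol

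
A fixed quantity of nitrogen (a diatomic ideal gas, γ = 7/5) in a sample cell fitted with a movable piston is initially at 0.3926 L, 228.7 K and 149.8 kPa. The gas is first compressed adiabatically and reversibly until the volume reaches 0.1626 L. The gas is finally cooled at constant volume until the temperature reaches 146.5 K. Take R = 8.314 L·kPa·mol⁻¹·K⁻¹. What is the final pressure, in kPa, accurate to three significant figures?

Reversible adiabatic, γ = 7/5: T₂ = T₁·(V₁/V₂)^(γ−1) = 325.4 K; P₂ = P₁·(V₁/V₂)^γ = 514.6 kPa.
V constant ⇒ P ∝ T: V₃ = V₂; P₃ = P₂·(T₃/T₂) = 231.7 kPa.

P₃ ≈ 232 kPa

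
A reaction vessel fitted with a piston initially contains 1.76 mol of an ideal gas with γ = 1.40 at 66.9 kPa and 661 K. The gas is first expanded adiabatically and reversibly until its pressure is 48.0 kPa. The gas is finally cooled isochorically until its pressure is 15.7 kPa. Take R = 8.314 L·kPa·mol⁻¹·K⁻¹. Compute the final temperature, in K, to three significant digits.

T₃ ≈ 197 K

From PV = nRT: V₁ = nRT₁/P₁ = 144.6 L.
Reversible adiabatic, γ = 1.40: T₂ = T₁·(P₂/P₁)^((γ−1)/γ) = 601.2 K; V₂ = V₁·(P₁/P₂)^(1/γ) = 183.3 L.
V constant ⇒ P ∝ T: V₃ = V₂; T₃ = T₂·(P₃/P₂) = 196.6 K.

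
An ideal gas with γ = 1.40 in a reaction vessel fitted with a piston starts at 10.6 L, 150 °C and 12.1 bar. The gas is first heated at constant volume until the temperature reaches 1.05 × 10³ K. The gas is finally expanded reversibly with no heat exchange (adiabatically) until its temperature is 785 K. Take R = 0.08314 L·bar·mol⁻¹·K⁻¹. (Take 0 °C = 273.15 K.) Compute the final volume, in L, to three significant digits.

V₃ ≈ 21.9 L

Convert: T₁ = 423.1 K.
Isochoric, so P/T is constant: V₂ = V₁; P₂ = P₁·(T₂/T₁) = 30.02 bar.
Reversible adiabatic, γ = 1.40: P₃ = P₂·(T₃/T₂)^(γ/(γ−1)) = 10.85 bar; V₃ = V₂·(T₂/T₃)^(1/(γ−1)) = 21.93 L.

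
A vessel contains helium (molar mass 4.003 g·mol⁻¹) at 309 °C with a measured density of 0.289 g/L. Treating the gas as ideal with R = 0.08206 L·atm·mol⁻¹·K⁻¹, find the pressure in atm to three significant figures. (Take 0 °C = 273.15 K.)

ρ = PM/(RT) ⇒ P = ρRT/M = (0.289 × 0.08206 × 582.1) / 4.003

P ≈ 3.45 atm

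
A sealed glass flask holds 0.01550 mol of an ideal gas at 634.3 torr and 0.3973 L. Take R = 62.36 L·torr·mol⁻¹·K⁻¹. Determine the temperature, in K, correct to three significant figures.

PV = nRT ⇒ T = PV/(nR) = (634.3 × 0.3973) / (0.01550 × 62.36)

T ≈ 261 K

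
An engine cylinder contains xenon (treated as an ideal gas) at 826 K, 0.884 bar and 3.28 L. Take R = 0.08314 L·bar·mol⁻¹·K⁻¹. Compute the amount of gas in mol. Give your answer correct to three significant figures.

n ≈ 0.0422 mol

PV = nRT ⇒ n = PV/(RT) = (0.884 × 3.28) / (0.08314 × 826)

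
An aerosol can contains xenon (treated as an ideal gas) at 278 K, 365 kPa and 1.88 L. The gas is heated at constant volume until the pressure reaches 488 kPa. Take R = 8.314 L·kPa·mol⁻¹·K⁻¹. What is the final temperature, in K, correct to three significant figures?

T₂ ≈ 372 K

V constant ⇒ P ∝ T: V₂ = V₁; T₂ = T₁·(P₂/P₁) = 371.7 K.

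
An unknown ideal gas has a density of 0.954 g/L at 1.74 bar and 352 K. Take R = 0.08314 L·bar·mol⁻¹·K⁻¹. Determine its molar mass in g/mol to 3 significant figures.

M ≈ 16.0 g/mol

ρ = PM/(RT) ⇒ M = ρRT/P = (0.954 × 0.08314 × 352.0) / 1.74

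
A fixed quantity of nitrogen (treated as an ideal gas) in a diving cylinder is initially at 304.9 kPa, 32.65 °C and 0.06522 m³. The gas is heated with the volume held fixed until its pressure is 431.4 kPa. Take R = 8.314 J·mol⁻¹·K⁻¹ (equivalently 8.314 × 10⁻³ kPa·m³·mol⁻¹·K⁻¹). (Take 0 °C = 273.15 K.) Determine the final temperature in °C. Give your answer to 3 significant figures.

T₂ ≈ 160 °C

Convert: T₁ = 305.8 K.
V constant ⇒ P ∝ T: V₂ = V₁; T₂ = T₁·(P₂/P₁) = 432.7 K.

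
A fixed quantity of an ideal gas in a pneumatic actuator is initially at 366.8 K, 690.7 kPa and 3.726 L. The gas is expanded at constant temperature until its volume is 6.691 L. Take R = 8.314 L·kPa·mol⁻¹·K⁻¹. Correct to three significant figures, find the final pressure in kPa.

P₂ ≈ 385 kPa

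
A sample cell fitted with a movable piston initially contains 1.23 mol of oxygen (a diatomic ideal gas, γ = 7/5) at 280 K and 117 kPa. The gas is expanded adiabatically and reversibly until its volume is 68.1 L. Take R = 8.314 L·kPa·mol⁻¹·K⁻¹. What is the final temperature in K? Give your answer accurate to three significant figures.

T₂ ≈ 186 K

From PV = nRT: V₁ = nRT₁/P₁ = 24.47 L.
Reversible adiabatic, γ = 7/5: T₂ = T₁·(V₁/V₂)^(γ−1) = 185.9 K; P₂ = P₁·(V₁/V₂)^γ = 27.92 kPa.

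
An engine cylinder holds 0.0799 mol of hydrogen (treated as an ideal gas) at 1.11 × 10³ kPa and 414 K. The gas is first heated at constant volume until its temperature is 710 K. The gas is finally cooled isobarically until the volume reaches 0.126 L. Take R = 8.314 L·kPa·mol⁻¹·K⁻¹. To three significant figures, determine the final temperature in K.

From PV = nRT: V₁ = nRT₁/P₁ = 0.2478 L.
V constant ⇒ P ∝ T: V₂ = V₁; P₂ = P₁·(T₂/T₁) = 1904 kPa.
P constant ⇒ V ∝ T: P₃ = P₂; T₃ = T₂·(V₃/V₂) = 361.1 K.

T₃ ≈ 361 K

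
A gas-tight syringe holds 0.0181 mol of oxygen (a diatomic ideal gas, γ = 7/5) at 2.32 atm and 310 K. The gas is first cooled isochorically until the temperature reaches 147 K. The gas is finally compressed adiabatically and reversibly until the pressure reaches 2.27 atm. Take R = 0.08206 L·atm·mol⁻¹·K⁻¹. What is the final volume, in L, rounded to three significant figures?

From PV = nRT: V₁ = nRT₁/P₁ = 0.1985 L.
V constant ⇒ P ∝ T: V₂ = V₁; P₂ = P₁·(T₂/T₁) = 1.100 atm.
Reversible adiabatic, γ = 7/5: T₃ = T₂·(P₃/P₂)^((γ−1)/γ) = 180.8 K; V₃ = V₂·(P₂/P₃)^(1/γ) = 0.1183 L.

V₃ ≈ 0.118 L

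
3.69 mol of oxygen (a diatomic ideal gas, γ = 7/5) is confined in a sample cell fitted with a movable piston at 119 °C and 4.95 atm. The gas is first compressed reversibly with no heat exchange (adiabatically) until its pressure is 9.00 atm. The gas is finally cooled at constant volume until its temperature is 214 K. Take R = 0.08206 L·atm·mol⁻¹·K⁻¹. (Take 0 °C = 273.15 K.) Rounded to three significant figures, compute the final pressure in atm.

P₃ ≈ 4.14 atm

Convert: T₁ = 392.1 K.
From PV = nRT: V₁ = nRT₁/P₁ = 23.99 L.
Reversible adiabatic, γ = 7/5: T₂ = T₁·(P₂/P₁)^((γ−1)/γ) = 465.2 K; V₂ = V₁·(P₁/P₂)^(1/γ) = 15.65 L.
V constant ⇒ P ∝ T: V₃ = V₂; P₃ = P₂·(T₃/T₂) = 4.140 atm.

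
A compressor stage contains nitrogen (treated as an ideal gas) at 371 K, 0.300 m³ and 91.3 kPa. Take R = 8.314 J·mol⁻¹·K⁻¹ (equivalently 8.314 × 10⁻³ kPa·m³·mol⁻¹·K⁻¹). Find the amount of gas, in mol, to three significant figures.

n ≈ 8.88 mol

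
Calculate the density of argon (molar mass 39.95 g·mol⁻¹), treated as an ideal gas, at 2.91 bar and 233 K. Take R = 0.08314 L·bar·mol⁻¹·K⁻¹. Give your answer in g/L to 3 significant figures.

ρ ≈ 6.00 g/L

ρ = PM/(RT) = (2.91 × 39.95) / (0.08314 × 233.0)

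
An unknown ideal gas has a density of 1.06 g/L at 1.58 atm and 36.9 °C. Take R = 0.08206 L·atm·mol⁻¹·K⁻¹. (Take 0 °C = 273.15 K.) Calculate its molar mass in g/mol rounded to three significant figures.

M ≈ 17.1 g/mol

ρ = PM/(RT) ⇒ M = ρRT/P = (1.06 × 0.08206 × 310.0) / 1.58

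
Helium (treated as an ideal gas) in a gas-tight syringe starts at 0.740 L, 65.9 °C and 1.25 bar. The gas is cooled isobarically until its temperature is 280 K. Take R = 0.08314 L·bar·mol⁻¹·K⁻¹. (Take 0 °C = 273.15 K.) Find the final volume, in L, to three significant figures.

Convert: T₁ = 339.0 K.
Isobaric, so V/T is constant: P₂ = P₁; V₂ = V₁·(T₂/T₁) = 0.6111 L.

V₂ ≈ 0.611 L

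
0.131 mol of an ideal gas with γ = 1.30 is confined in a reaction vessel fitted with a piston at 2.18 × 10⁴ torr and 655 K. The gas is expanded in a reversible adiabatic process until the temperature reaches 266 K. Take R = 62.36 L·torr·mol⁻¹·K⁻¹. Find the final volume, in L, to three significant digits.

V₂ ≈ 4.95 L

From PV = nRT: V₁ = nRT₁/P₁ = 0.2454 L.
Adiabatic (γ = 1.30), T V^(γ−1) and P V^γ constant: P₂ = P₁·(T₂/T₁)^(γ/(γ−1)) = 439.1 torr; V₂ = V₁·(T₁/T₂)^(1/(γ−1)) = 4.949 L.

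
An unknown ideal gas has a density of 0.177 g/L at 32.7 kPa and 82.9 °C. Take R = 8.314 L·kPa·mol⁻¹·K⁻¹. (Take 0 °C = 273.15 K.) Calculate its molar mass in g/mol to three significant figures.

ρ = PM/(RT) ⇒ M = ρRT/P = (0.177 × 8.314 × 356.0) / 32.7

M ≈ 16.0 g/mol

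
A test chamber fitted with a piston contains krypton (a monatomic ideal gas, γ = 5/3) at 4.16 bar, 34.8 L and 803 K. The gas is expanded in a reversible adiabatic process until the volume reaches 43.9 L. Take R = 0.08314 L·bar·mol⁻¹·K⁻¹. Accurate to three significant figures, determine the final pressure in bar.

P₂ ≈ 2.82 bar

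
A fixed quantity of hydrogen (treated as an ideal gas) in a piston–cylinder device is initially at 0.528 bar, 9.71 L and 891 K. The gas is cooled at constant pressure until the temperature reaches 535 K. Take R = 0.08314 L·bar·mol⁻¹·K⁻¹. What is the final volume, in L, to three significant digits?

P constant ⇒ V ∝ T: P₂ = P₁; V₂ = V₁·(T₂/T₁) = 5.830 L.

V₂ ≈ 5.83 L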